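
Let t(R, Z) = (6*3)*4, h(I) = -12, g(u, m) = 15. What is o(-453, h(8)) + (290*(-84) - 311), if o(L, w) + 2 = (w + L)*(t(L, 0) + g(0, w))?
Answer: -65128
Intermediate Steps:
t(R, Z) = 72 (t(R, Z) = 18*4 = 72)
o(L, w) = -2 + 87*L + 87*w (o(L, w) = -2 + (w + L)*(72 + 15) = -2 + (L + w)*87 = -2 + (87*L + 87*w) = -2 + 87*L + 87*w)
o(-453, h(8)) + (290*(-84) - 311) = (-2 + 87*(-453) + 87*(-12)) + (290*(-84) - 311) = (-2 - 39411 - 1044) + (-24360 - 311) = -40457 - 24671 = -65128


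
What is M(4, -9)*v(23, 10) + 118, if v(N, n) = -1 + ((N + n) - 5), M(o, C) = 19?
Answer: 631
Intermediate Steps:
v(N, n) = -6 + N + n (v(N, n) = -1 + (-5 + N + n) = -6 + N + n)
M(4, -9)*v(23, 10) + 118 = 19*(-6 + 23 + 10) + 118 = 19*27 + 118 = 513 + 118 = 631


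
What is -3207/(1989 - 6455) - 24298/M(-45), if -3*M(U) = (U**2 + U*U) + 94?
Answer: 1728747/94424 ≈ 18.308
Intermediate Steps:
M(U) = -94/3 - 2*U**2/3 (M(U) = -((U**2 + U*U) + 94)/3 = -((U**2 + U**2) + 94)/3 = -(2*U**2 + 94)/3 = -(94 + 2*U**2)/3 = -94/3 - 2*U**2/3)
-3207/(1989 - 6455) - 24298/M(-45) = -3207/(1989 - 6455) - 24298/(-94/3 - 2/3*(-45)**2) = -3207/(-4466) - 24298/(-94/3 - 2/3*2025) = -3207*(-1/4466) - 24298/(-94/3 - 1350) = 3207/4466 - 24298/(-4144/3) = 3207/4466 - 24298*(-3/4144) = 3207/4466 + 36447/2072 = 1728747/94424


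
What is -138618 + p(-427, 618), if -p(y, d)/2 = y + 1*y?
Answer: -136910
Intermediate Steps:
p(y, d) = -4*y (p(y, d) = -2*(y + 1*y) = -2*(y + y) = -4*y)
-138618 + p(-427, 618) = -138618 - 4*(-427) = -138618 + 1708 = -136910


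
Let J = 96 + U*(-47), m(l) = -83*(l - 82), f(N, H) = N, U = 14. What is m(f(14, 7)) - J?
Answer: 6206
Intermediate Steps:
m(l) = 6806 - 83*l (m(l) = -83*(-82 + l) = 6806 - 83*l)
J = -562 (J = 96 + 14*(-47) = 96 - 658 = -562)
m(f(14, 7)) - J = (6806 - 83*14) - 1*(-562) = (6806 - 1162) + 562 = 5644 + 562 = 6206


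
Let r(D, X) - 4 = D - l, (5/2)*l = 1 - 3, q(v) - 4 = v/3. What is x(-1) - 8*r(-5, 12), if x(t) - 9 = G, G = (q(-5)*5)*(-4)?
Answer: -541/15 ≈ -36.067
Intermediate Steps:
q(v) = 4 + v/3
l = -⅘ (l = 2*(1 - 3)/5 = (⅖)*(-2) = -⅘ ≈ -0.80000)
r(D, X) = 24/5 + D (r(D, X) = 4 + (D - 1*(-⅘)) = 4 + (D + ⅘) = 4 + (⅘ + D) = 24/5 + D)
G = -140/3 (G = ((4 + (⅓)*(-5))*5)*(-4) = ((4 - 5/3)*5)*(-4) = ((7/3)*5)*(-4) = (35/3)*(-4) = -140/3 ≈ -46.667)
x(t) = -113/3 (x(t) = 9 - 140/3 = -113/3)
x(-1) - 8*r(-5, 12) = -113/3 - 8*(24/5 - 5) = -113/3 - 8*(-⅕) = -113/3 + 8/5 = -541/15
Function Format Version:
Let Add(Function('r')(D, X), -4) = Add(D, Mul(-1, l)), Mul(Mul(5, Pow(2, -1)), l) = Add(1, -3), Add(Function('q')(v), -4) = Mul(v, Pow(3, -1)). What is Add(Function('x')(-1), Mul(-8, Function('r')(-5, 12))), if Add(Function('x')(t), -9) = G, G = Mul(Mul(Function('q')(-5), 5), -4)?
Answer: Rational(-541, 15) ≈ -36.067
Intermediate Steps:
Function('q')(v) = Add(4, Mul(Rational(1, 3), v)) (Function('q')(v) = Add(4, Mul(v, Pow(3, -1))) = Add(4, Mul(v, Rational(1, 3))) = Add(4, Mul(Rational(1, 3), v)))
l = Rational(-4, 5) (l = Mul(Rational(2, 5), Add(1, -3)) = Mul(Rational(2, 5), -2) = Rational(-4, 5) ≈ -0.80000)
Function('r')(D, X) = Add(Rational(24, 5), D) (Function('r')(D, X) = Add(4, Add(D, Mul(-1, Rational(-4, 5)))) = Add(4, Add(D, Rational(4, 5))) = Add(4, Add(Rational(4, 5), D)) = Add(Rational(24, 5), D))
G = Rational(-140, 3) (G = Mul(Mul(Add(4, Mul(Rational(1, 3), -5)), 5), -4) = Mul(Mul(Add(4, Rational(-5, 3)), 5), -4) = Mul(Mul(Rational(7, 3), 5), -4) = Mul(Rational(35, 3), -4) = Rational(-140, 3) ≈ -46.667)
Function('x')(t) = Rational(-113, 3) (Function('x')(t) = Add(9, Rational(-140, 3)) = Rational(-113, 3))
Add(Function('x')(-1), Mul(-8, Function('r')(-5, 12))) = Add(Rational(-113, 3), Mul(-8, Add(Rational(24, 5), -5))) = Add(Rational(-113, 3), Mul(-8, Rational(-1, 5))) = Add(Rational(-113, 3), Rational(8, 5)) = Rational(-541, 15)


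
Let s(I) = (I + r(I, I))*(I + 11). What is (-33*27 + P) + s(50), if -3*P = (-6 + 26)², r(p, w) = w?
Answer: 15227/3 ≈ 5075.7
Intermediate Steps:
P = -400/3 (P = -(-6 + 26)²/3 = -⅓*20² = -⅓*400 = -400/3 ≈ -133.33)
s(I) = 2*I*(11 + I) (s(I) = (I + I)*(I + 11) = (2*I)*(11 + I) = 2*I*(11 + I))
(-33*27 + P) + s(50) = (-33*27 - 400/3) + 2*50*(11 + 50) = (-891 - 400/3) + 2*50*61 = -3073/3 + 6100 = 15227/3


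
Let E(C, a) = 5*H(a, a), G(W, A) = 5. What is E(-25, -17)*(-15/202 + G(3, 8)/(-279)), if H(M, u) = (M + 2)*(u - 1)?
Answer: -389625/3131 ≈ -124.44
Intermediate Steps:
H(M, u) = (-1 + u)*(2 + M) (H(M, u) = (2 + M)*(-1 + u) = (-1 + u)*(2 + M))
E(C, a) = -10 + 5*a + 5*a² (E(C, a) = 5*(-2 - a + 2*a + a*a) = 5*(-2 - a + 2*a + a²) = 5*(-2 + a + a²) = -10 + 5*a + 5*a²)
E(-25, -17)*(-15/202 + G(3, 8)/(-279)) = (-10 + 5*(-17) + 5*(-17)²)*(-15/202 + 5/(-279)) = (-10 - 85 + 5*289)*(-15*1/202 + 5*(-1/279)) = (-10 - 85 + 1445)*(-15/202 - 5/279) = 1350*(-5195/56358) = -389625/3131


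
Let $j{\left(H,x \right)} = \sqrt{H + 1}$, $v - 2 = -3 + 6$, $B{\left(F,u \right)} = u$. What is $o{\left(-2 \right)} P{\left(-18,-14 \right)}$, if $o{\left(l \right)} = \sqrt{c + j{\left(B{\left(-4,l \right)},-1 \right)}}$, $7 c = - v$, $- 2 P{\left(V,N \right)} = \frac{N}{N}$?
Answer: $- \frac{\sqrt{-35 + 49 i}}{14} \approx -0.25363 - 0.49285 i$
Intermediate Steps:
$P{\left(V,N \right)} = - \frac{1}{2}$ ($P{\left(V,N \right)} = - \frac{N \frac{1}{N}}{2} = \left(- \frac{1}{2}\right) 1 = - \frac{1}{2}$)
$v = 5$ ($v = 2 + \left(-3 + 6\right) = 2 + 3 = 5$)
$j{\left(H,x \right)} = \sqrt{1 + H}$
$c = - \frac{5}{7}$ ($c = \frac{\left(-1\right) 5}{7} = \frac{1}{7} \left(-5\right) = - \frac{5}{7} \approx -0.71429$)
$o{\left(l \right)} = \sqrt{- \frac{5}{7} + \sqrt{1 + l}}$
$o{\left(-2 \right)} P{\left(-18,-14 \right)} = \frac{\sqrt{-35 + 49 \sqrt{1 - 2}}}{7} \left(- \frac{1}{2}\right) = \frac{\sqrt{-35 + 49 \sqrt{-1}}}{7} \left(- \frac{1}{2}\right) = \frac{\sqrt{-35 + 49 i}}{7} \left(- \frac{1}{2}\right) = - \frac{\sqrt{-35 + 49 i}}{14}$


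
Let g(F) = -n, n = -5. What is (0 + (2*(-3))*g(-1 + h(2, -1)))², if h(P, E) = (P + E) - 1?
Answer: 900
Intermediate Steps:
h(P, E) = -1 + E + P (h(P, E) = (E + P) - 1 = -1 + E + P)
g(F) = 5 (g(F) = -1*(-5) = 5)
(0 + (2*(-3))*g(-1 + h(2, -1)))² = (0 + (2*(-3))*5)² = (0 - 6*5)² = (0 - 30)² = (-30)² = 900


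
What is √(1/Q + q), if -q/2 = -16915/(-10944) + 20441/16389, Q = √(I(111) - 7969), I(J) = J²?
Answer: √(-1113070459238562 + 732619570212*√17)/14116392 ≈ 2.3602*I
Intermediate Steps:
Q = 16*√17 (Q = √(111² - 7969) = √(12321 - 7969) = √4352 = 16*√17 ≈ 65.970)
q = -55658471/9964512 (q = -2*(-16915/(-10944) + 20441/16389) = -2*(-16915*(-1/10944) + 20441*(1/16389)) = -2*(16915/10944 + 20441/16389) = -2*55658471/19929024 = -55658471/9964512 ≈ -5.5857)
√(1/Q + q) = √(1/(16*√17) - 55658471/9964512) = √(√17/272 - 55658471/9964512) = √(-55658471/9964512 + √17/272)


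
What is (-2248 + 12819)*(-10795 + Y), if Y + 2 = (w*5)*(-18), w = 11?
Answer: -124600377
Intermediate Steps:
Y = -992 (Y = -2 + (11*5)*(-18) = -2 + 55*(-18) = -2 - 990 = -992)
(-2248 + 12819)*(-10795 + Y) = (-2248 + 12819)*(-10795 - 992) = 10571*(-11787) = -124600377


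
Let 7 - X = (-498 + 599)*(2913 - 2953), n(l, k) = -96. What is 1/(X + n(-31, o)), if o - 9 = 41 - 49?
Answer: 1/3951 ≈ 0.00025310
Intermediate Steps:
o = 1 (o = 9 + (41 - 49) = 9 - 8 = 1)
X = 4047 (X = 7 - (-498 + 599)*(2913 - 2953) = 7 - 101*(-40) = 7 - 1*(-4040) = 7 + 4040 = 4047)
1/(X + n(-31, o)) = 1/(4047 - 96) = 1/3951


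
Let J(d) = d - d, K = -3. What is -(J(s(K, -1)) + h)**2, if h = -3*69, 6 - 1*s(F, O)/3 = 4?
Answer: -42849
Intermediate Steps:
s(F, O) = 6 (s(F, O) = 18 - 3*4 = 18 - 12 = 6)
J(d) = 0
h = -207
-(J(s(K, -1)) + h)**2 = -(0 - 207)**2 = -1*(-207)**2 = -1*42849 = -42849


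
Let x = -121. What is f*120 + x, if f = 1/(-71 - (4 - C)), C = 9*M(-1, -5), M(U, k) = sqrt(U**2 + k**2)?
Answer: -48311/391 - 120*sqrt(26)/391 ≈ -125.12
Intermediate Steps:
C = 9*sqrt(26) (C = 9*sqrt((-1)**2 + (-5)**2) = 9*sqrt(1 + 25) = 9*sqrt(26) ≈ 45.891)
f = 1/(-75 + 9*sqrt(26)) (f = 1/(-71 - (4 - 9*sqrt(26))) = 1/(-71 + (-4 + 9*sqrt(26))) = 1/(-75 + 9*sqrt(26)) ≈ -0.034354)
f*120 + x = (-25/1173 - sqrt(26)/391)*120 - 121 = (-1000/391 - 120*sqrt(26)/391) - 121 = -48311/391 - 120*sqrt(26)/391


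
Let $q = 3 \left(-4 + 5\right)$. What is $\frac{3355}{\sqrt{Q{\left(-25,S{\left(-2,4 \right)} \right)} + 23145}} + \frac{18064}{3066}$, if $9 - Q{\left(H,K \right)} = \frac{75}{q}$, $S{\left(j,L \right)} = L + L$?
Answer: $\frac{9032}{1533} + \frac{3355 \sqrt{23129}}{23129} \approx 27.952$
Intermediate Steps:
$S{\left(j,L \right)} = 2 L$
$q = 3$ ($q = 3 \cdot 1 = 3$)
$Q{\left(H,K \right)} = -16$ ($Q{\left(H,K \right)} = 9 - \frac{75}{3} = 9 - 75 \cdot \frac{1}{3} = 9 - 25 = -16$)
$\frac{3355}{\sqrt{Q{\left(-25,S{\left(-2,4 \right)} \right)} + 23145}} + \frac{18064}{3066} = \frac{3355}{\sqrt{-16 + 23145}} + \frac{18064}{3066} = \frac{3355}{\sqrt{23129}} + 18064 \cdot \frac{1}{3066} = 3355 \frac{\sqrt{23129}}{23129} + \frac{9032}{1533} = \frac{3355 \sqrt{23129}}{23129} + \frac{9032}{1533} = \frac{9032}{1533} + \frac{3355 \sqrt{23129}}{23129}$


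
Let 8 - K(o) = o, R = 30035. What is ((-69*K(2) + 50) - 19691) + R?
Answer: 9980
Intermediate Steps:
K(o) = 8 - o
((-69*K(2) + 50) - 19691) + R = ((-69*(8 - 1*2) + 50) - 19691) + 30035 = ((-69*(8 - 2) + 50) - 19691) + 30035 = ((-69*6 + 50) - 19691) + 30035 = ((-414 + 50) - 19691) + 30035 = (-364 - 19691) + 30035 = -20055 + 30035 = 9980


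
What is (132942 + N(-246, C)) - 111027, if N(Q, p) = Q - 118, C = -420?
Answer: 21551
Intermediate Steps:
N(Q, p) = -118 + Q
(132942 + N(-246, C)) - 111027 = (132942 + (-118 - 246)) - 111027 = (132942 - 364) - 111027 = 132578 - 111027 = 21551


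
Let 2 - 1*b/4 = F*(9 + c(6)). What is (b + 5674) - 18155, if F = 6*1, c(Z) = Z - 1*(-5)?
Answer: -12953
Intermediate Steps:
c(Z) = 5 + Z (c(Z) = Z + 5 = 5 + Z)
F = 6
b = -472 (b = 8 - 24*(9 + (5 + 6)) = 8 - 24*(9 + 11) = 8 - 24*20 = 8 - 4*120 = 8 - 480 = -472)
(b + 5674) - 18155 = (-472 + 5674) - 18155 = 5202 - 18155 = -12953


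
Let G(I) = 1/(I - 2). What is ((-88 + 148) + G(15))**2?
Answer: 609961/169 ≈ 3609.2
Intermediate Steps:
G(I) = 1/(-2 + I)
((-88 + 148) + G(15))**2 = ((-88 + 148) + 1/(-2 + 15))**2 = (60 + 1/13)**2 = (781/13)**2 = 609961/169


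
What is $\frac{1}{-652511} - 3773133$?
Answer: $- \frac{2462010786964}{652511} \approx -3.7731 \cdot 10^{6}$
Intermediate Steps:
$\frac{1}{-652511} - 3773133 = - \frac{1}{652511} - 3773133 = - \frac{2462010786964}{652511}$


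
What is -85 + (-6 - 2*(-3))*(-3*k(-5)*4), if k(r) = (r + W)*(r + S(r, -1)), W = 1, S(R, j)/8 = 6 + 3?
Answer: -85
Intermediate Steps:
S(R, j) = 72 (S(R, j) = 8*(6 + 3) = 8*9 = 72)
k(r) = (1 + r)*(72 + r) (k(r) = (r + 1)*(r + 72) = (1 + r)*(72 + r))
-85 + (-6 - 2*(-3))*(-3*k(-5)*4) = -85 + (-6 - 2*(-3))*(-3*(72 + (-5)**2 + 73*(-5))*4) = -85 + (-6 + 6)*(-3*(72 + 25 - 365)*4) = -85 + 0*(-3*(-268)*4) = -85 + 0*(804*4) = -85 + 0*3216 = -85 + 0 = -85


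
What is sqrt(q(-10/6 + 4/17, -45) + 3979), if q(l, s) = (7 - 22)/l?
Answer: 4*sqrt(1328746)/73 ≈ 63.162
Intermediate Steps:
q(l, s) = -15/l
sqrt(q(-10/6 + 4/17, -45) + 3979) = sqrt(-15/(-10/6 + 4/17) + 3979) = sqrt(-15/(-10*1/6 + 4*(1/17)) + 3979) = sqrt(-15/(-5/3 + 4/17) + 3979) = sqrt(-15/(-73/51) + 3979) = sqrt(-15*(-51/73) + 3979) = sqrt(765/73 + 3979) = sqrt(291232/73) = 4*sqrt(1328746)/73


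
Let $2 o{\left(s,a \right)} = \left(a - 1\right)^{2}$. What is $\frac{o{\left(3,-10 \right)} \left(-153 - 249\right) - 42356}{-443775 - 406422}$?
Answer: $\frac{66677}{850197} \approx 0.078425$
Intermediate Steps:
$o{\left(s,a \right)} = \frac{\left(-1 + a\right)^{2}}{2}$ ($o{\left(s,a \right)} = \frac{\left(a - 1\right)^{2}}{2} = \frac{\left(-1 + a\right)^{2}}{2}$)
$\frac{o{\left(3,-10 \right)} \left(-153 - 249\right) - 42356}{-443775 - 406422} = \frac{\frac{\left(-1 - 10\right)^{2}}{2} \left(-153 - 249\right) - 42356}{-443775 - 406422} = \frac{\frac{\left(-11\right)^{2}}{2} \left(-402\right) - 42356}{-850197} = \left(\frac{1}{2} \cdot 121 \left(-402\right) - 42356\right) \left(- \frac{1}{850197}\right) = \left(\frac{121}{2} \left(-402\right) - 42356\right) \left(- \frac{1}{850197}\right) = \left(-24321 - 42356\right) \left(- \frac{1}{850197}\right) = \left(-66677\right) \left(- \frac{1}{850197}\right) = \frac{66677}{850197}$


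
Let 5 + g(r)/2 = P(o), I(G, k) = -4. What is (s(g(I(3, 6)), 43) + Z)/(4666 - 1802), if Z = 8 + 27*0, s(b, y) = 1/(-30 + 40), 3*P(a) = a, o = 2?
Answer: 81/28640 ≈ 0.0028282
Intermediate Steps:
P(a) = a/3
g(r) = -26/3 (g(r) = -10 + 2*((⅓)*2) = -10 + 2*(⅔) = -10 + 4/3 = -26/3)
s(b, y) = ⅒ (s(b, y) = 1/10 = ⅒)
Z = 8 (Z = 8 + 0 = 8)
(s(g(I(3, 6)), 43) + Z)/(4666 - 1802) = (⅒ + 8)/(4666 - 1802) = (81/10)/2864 = (81/10)*(1/2864) = 81/28640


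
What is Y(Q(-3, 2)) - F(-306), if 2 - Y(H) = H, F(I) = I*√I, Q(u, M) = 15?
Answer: -13 + 918*I*√34 ≈ -13.0 + 5352.8*I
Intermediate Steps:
F(I) = I^(3/2)
Y(H) = 2 - H
Y(Q(-3, 2)) - F(-306) = (2 - 1*15) - (-306)^(3/2) = (2 - 15) - (-918)*I*√34 = -13 + 918*I*√34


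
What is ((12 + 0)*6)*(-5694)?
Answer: -409968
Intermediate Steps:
((12 + 0)*6)*(-5694) = (12*6)*(-5694) = 72*(-5694) = -409968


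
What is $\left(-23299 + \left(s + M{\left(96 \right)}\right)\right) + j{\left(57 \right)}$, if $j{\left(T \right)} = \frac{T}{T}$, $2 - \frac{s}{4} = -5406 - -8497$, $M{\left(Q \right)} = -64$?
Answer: $-35718$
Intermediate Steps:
$s = -12356$ ($s = 8 - 4 \left(-5406 - -8497\right) = 8 - 4 \left(-5406 + 8497\right) = 8 - 12364 = -12356$)
$j{\left(T \right)} = 1$
$\left(-23299 + \left(s + M{\left(96 \right)}\right)\right) + j{\left(57 \right)} = \left(-23299 - 12420\right) + 1 = -35719 + 1 = -35718$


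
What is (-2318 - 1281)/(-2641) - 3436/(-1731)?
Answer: 15304345/4571571 ≈ 3.3477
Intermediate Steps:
(-2318 - 1281)/(-2641) - 3436/(-1731) = -3599*(-1/2641) - 3436*(-1/1731) = 3599/2641 + 3436/1731 = 15304345/4571571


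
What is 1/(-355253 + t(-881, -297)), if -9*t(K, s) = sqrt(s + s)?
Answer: -1065759/378614082049 + I*sqrt(66)/378614082049 ≈ -2.8149e-6 + 2.1457e-11*I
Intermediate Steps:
t(K, s) = -sqrt(2)*sqrt(s)/9 (t(K, s) = -sqrt(s + s)/9 = -sqrt(2)*sqrt(s)/9)
1/(-355253 + t(-881, -297)) = 1/(-355253 - sqrt(2)*sqrt(-297)/9) = 1/(-355253 - sqrt(2)*3*I*sqrt(33)/9) = 1/(-355253 - I*sqrt(66)/3)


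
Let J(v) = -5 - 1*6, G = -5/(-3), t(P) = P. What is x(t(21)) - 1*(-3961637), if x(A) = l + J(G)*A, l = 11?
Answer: 3961417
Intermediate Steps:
G = 5/3 (G = -5*(-⅓) = 5/3 ≈ 1.6667)
J(v) = -11 (J(v) = -5 - 6 = -11)
x(A) = 11 - 11*A
x(t(21)) - 1*(-3961637) = (11 - 11*21) - 1*(-3961637) = (11 - 231) + 3961637 = -220 + 3961637 = 3961417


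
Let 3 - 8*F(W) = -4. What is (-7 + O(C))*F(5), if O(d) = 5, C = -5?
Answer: -7/4 ≈ -1.7500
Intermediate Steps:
F(W) = 7/8 (F(W) = 3/8 - 1/8*(-4) = 3/8 + 1/2 = 7/8)
(-7 + O(C))*F(5) = (-7 + 5)*(7/8) = -2*7/8 = -7/4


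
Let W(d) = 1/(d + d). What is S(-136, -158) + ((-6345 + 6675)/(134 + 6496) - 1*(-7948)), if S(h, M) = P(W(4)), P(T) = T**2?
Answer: 112417437/14144 ≈ 7948.1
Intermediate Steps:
W(d) = 1/(2*d)
S(h, M) = 1/64 (S(h, M) = ((1/2)/4)**2 = ((1/2)*(1/4))**2 = (1/8)**2 = 1/64)
S(-136, -158) + ((-6345 + 6675)/(134 + 6496) - 1*(-7948)) = 1/64 + ((-6345 + 6675)/(134 + 6496) - 1*(-7948)) = 1/64 + (330/6630 + 7948) = 1/64 + (330*(1/6630) + 7948) = 1/64 + (11/221 + 7948) = 1/64 + 1756519/221 = 112417437/14144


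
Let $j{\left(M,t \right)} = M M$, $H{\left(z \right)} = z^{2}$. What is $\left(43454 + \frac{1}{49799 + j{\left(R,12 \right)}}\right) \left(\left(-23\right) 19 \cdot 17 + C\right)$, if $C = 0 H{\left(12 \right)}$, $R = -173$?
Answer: $- \frac{25737774311077}{79728} \approx -3.2282 \cdot 10^{8}$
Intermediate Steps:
$j{\left(M,t \right)} = M^{2}$
$C = 0$ ($C = 0 \cdot 12^{2} = 0 \cdot 144 = 0$)
$\left(43454 + \frac{1}{49799 + j{\left(R,12 \right)}}\right) \left(\left(-23\right) 19 \cdot 17 + C\right) = \left(43454 + \frac{1}{49799 + \left(-173\right)^{2}}\right) \left(\left(-23\right) 19 \cdot 17 + 0\right) = \left(43454 + \frac{1}{49799 + 29929}\right) \left(\left(-437\right) 17 + 0\right) = \left(43454 + \frac{1}{79728}\right) \left(-7429 + 0\right) = \left(43454 + \frac{1}{79728}\right) \left(-7429\right) = \frac{3464500513}{79728} \left(-7429\right) = - \frac{25737774311077}{79728}$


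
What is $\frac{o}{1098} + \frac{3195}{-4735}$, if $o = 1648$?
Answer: $\frac{429517}{519903} \approx 0.82615$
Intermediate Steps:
$\frac{o}{1098} + \frac{3195}{-4735} = \frac{1648}{1098} + \frac{3195}{-4735} = 1648 \cdot \frac{1}{1098} + 3195 \left(- \frac{1}{4735}\right) = \frac{824}{549} - \frac{639}{947} = \frac{429517}{519903}$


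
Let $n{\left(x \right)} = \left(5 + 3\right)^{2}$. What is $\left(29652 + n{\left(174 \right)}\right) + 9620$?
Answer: $39336$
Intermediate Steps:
$n{\left(x \right)} = 64$ ($n{\left(x \right)} = 8^{2} = 64$)
$\left(29652 + n{\left(174 \right)}\right) + 9620 = \left(29652 + 64\right) + 9620 = 29716 + 9620 = 39336$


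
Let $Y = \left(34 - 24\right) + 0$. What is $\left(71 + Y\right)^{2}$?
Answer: $6561$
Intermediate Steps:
$Y = 10$ ($Y = 10 + 0 = 10$)
$\left(71 + Y\right)^{2} = \left(71 + 10\right)^{2} = 81^{2} = 6561$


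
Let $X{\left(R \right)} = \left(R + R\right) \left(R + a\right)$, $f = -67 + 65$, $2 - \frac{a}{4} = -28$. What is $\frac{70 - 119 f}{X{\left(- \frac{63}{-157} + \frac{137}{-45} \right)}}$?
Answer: $- \frac{3843395325}{7741549462} \approx -0.49646$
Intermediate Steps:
$a = 120$ ($a = 8 - -112 = 8 + 112 = 120$)
$f = -2$
$X{\left(R \right)} = 2 R \left(120 + R\right)$ ($X{\left(R \right)} = \left(R + R\right) \left(R + 120\right) = 2 R \left(120 + R\right)$)
$\frac{70 - 119 f}{X{\left(- \frac{63}{-157} + \frac{137}{-45} \right)}} = \frac{70 - -238}{2 \left(- \frac{63}{-157} + \frac{137}{-45}\right) \left(120 + \left(- \frac{63}{-157} + \frac{137}{-45}\right)\right)} = \frac{70 + 238}{2 \left(\left(-63\right) \left(- \frac{1}{157}\right) + 137 \left(- \frac{1}{45}\right)\right) \left(120 + \left(\left(-63\right) \left(- \frac{1}{157}\right) + 137 \left(- \frac{1}{45}\right)\right)\right)} = \frac{308}{2 \left(\frac{63}{157} - \frac{137}{45}\right) \left(120 + \left(\frac{63}{157} - \frac{137}{45}\right)\right)} = \frac{308}{2 \left(- \frac{18674}{7065}\right) \left(120 - \frac{18674}{7065}\right)} = \frac{308}{2 \left(- \frac{18674}{7065}\right) \frac{829126}{7065}} = \frac{308}{- \frac{30966197848}{49914225}} = 308 \left(- \frac{49914225}{30966197848}\right) = - \frac{3843395325}{7741549462}$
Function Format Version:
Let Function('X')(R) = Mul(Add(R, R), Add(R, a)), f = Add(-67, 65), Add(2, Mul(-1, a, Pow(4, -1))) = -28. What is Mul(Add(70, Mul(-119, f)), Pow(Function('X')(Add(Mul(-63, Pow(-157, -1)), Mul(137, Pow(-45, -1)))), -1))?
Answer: Rational(-3843395325, 7741549462) ≈ -0.49646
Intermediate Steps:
a = 120 (a = Add(8, Mul(-4, -28)) = Add(8, 112) = 120)
f = -2
Function('X')(R) = Mul(2, R, Add(120, R)) (Function('X')(R) = Mul(Add(R, R), Add(R, 120)) = Mul(Mul(2, R), Add(120, R)) = Mul(2, R, Add(120, R)))
Mul(Add(70, Mul(-119, f)), Pow(Function('X')(Add(Mul(-63, Pow(-157, -1)), Mul(137, Pow(-45, -1)))), -1)) = Mul(Add(70, Mul(-119, -2)), Pow(Mul(2, Add(Mul(-63, Pow(-157, -1)), Mul(137, Pow(-45, -1))), Add(120, Add(Mul(-63, Pow(-157, -1)), Mul(137, Pow(-45, -1))))), -1)) = Mul(Add(70, 238), Pow(Mul(2, Add(Mul(-63, Rational(-1, 157)), Mul(137, Rational(-1, 45))), Add(120, Add(Mul(-63, Rational(-1, 157)), Mul(137, Rational(-1, 45))))), -1)) = Mul(308, Pow(Mul(2, Add(Rational(63, 157), Rational(-137, 45)), Add(120, Add(Rational(63, 157), Rational(-137, 45)))), -1)) = Mul(308, Pow(Mul(2, Rational(-18674, 7065), Add(120, Rational(-18674, 7065))), -1)) = Mul(308, Pow(Mul(2, Rational(-18674, 7065), Rational(829126, 7065)), -1)) = Mul(308, Pow(Rational(-30966197848, 49914225), -1)) = Mul(308, Rational(-49914225, 30966197848)) = Rational(-3843395325, 7741549462)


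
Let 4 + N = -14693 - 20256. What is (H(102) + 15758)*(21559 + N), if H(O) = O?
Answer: -212428840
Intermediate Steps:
N = -34953 (N = -4 + (-14693 - 20256) = -4 - 34949 = -34953)
(H(102) + 15758)*(21559 + N) = (102 + 15758)*(21559 - 34953) = 15860*(-13394) = -212428840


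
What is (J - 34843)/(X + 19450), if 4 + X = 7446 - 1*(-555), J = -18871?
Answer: -53714/27447 ≈ -1.9570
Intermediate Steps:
X = 7997 (X = -4 + (7446 - 1*(-555)) = -4 + (7446 + 555) = -4 + 8001 = 7997)
(J - 34843)/(X + 19450) = (-18871 - 34843)/(7997 + 19450) = -53714/27447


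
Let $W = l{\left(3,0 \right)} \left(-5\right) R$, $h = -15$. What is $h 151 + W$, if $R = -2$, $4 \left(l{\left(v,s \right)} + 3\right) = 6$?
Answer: $-2280$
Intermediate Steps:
$l{\left(v,s \right)} = - \frac{3}{2}$ ($l{\left(v,s \right)} = -3 + \frac{1}{4} \cdot 6 = -3 + \frac{3}{2} = - \frac{3}{2}$)
$W = -15$ ($W = \left(- \frac{3}{2}\right) \left(-5\right) \left(-2\right) = \frac{15}{2} \left(-2\right) = -15$)
$h 151 + W = \left(-15\right) 151 - 15 = -2265 - 15 = -2280$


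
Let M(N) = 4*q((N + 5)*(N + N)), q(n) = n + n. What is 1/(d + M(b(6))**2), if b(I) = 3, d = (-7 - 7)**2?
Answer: 1/147652 ≈ 6.7727e-6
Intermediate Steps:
d = 196 (d = (-14)**2 = 196)
q(n) = 2*n
M(N) = 16*N*(5 + N) (M(N) = 4*(2*((N + 5)*(N + N))) = 4*(2*((5 + N)*(2*N))) = 4*(2*(2*N*(5 + N))) = 4*(4*N*(5 + N)) = 16*N*(5 + N))
1/(d + M(b(6))**2) = 1/(196 + (16*3*(5 + 3))**2) = 1/(196 + (16*3*8)**2) = 1/(196 + 384**2) = 1/(196 + 147456) = 1/147652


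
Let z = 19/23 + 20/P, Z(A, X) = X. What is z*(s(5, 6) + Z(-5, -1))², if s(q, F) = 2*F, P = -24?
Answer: -121/138 ≈ -0.87681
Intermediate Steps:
z = -1/138 (z = 19/23 + 20/(-24) = 19*(1/23) + 20*(-1/24) = 19/23 - ⅚ = -1/138 ≈ -0.0072464)
z*(s(5, 6) + Z(-5, -1))² = -(2*6 - 1)²/138 = -(12 - 1)²/138 = -1/138*11² = -1/138*121 = -121/138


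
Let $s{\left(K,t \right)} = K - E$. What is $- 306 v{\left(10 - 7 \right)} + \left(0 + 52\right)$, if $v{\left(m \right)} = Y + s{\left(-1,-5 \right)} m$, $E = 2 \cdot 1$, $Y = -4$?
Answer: $4030$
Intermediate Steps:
$E = 2$
$s{\left(K,t \right)} = -2 + K$ ($s{\left(K,t \right)} = K - 2 = -2 + K$)
$v{\left(m \right)} = -4 - 3 m$ ($v{\left(m \right)} = -4 + \left(-2 - 1\right) m = -4 - 3 m$)
$- 306 v{\left(10 - 7 \right)} + \left(0 + 52\right) = - 306 \left(-4 - 3 \left(10 - 7\right)\right) + \left(0 + 52\right) = - 306 \left(-4 - 9\right) + 52 = \left(-306\right) \left(-13\right) + 52 = 3978 + 52 = 4030$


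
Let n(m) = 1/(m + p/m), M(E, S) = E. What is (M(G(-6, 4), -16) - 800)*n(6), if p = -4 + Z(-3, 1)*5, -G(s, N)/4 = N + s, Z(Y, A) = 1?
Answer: -4752/37 ≈ -128.43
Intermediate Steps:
G(s, N) = -4*N - 4*s (G(s, N) = -4*(N + s) = -4*N - 4*s)
p = 1 (p = -4 + 1*5 = -4 + 5 = 1)
n(m) = 1/(m + 1/m)
(M(G(-6, 4), -16) - 800)*n(6) = ((-4*4 - 4*(-6)) - 800)*(6/(1 + 6**2)) = ((-16 + 24) - 800)*(6/(1 + 36)) = (8 - 800)*(6/37) = -4752/37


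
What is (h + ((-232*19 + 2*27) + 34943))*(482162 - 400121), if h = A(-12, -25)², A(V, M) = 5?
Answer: 2511603174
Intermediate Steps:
h = 25 (h = 5² = 25)
(h + ((-232*19 + 2*27) + 34943))*(482162 - 400121) = (25 + ((-232*19 + 2*27) + 34943))*(482162 - 400121) = (25 + ((-4408 + 54) + 34943))*82041 = (25 + (-4354 + 34943))*82041 = (25 + 30589)*82041 = 30614*82041 = 2511603174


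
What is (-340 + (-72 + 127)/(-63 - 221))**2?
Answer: 9334458225/80656 ≈ 1.1573e+5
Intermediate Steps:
(-340 + (-72 + 127)/(-63 - 221))**2 = (-340 + 55/(-284))**2 = (-340 + 55*(-1/284))**2 = (-340 - 55/284)**2 = (-96615/284)**2 = 9334458225/80656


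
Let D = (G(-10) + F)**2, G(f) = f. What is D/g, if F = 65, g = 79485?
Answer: 605/15897 ≈ 0.038058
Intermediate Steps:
D = 3025 (D = (-10 + 65)**2 = 55**2 = 3025)
D/g = 3025/79485 = 3025*(1/79485) = 605/15897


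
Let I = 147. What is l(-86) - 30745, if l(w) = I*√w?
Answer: -30745 + 147*I*√86 ≈ -30745.0 + 1363.2*I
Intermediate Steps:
l(w) = 147*√w
l(-86) - 30745 = 147*√(-86) - 30745 = 147*(I*√86) - 30745 = 147*I*√86 - 30745 = -30745 + 147*I*√86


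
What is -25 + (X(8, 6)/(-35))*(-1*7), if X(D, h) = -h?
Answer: -131/5 ≈ -26.200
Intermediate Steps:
-25 + (X(8, 6)/(-35))*(-1*7) = -25 + (-1*6/(-35))*(-1*7) = -25 - 6*(-1/35)*(-7) = -25 + (6/35)*(-7) = -25 - 6/5 = -131/5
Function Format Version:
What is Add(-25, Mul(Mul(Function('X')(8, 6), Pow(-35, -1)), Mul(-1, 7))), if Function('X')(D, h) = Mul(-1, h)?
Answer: Rational(-131, 5) ≈ -26.200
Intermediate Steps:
Add(-25, Mul(Mul(Function('X')(8, 6), Pow(-35, -1)), Mul(-1, 7))) = Add(-25, Mul(Mul(Mul(-1, 6), Pow(-35, -1)), Mul(-1, 7))) = Add(-25, Mul(Mul(-6, Rational(-1, 35)), -7)) = Add(-25, Mul(Rational(6, 35), -7)) = Add(-25, Rational(-6, 5)) = Rational(-131, 5)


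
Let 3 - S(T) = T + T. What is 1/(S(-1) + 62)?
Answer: 1/67 ≈ 0.014925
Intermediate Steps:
S(T) = 3 - 2*T (S(T) = 3 - (T + T) = 3 - 2*T)
1/(S(-1) + 62) = 1/((3 - 2*(-1)) + 62) = 1/((3 + 2) + 62) = 1/(5 + 62) = 1/67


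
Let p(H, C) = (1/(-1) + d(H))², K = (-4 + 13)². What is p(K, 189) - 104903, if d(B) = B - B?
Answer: -104902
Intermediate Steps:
d(B) = 0
K = 81 (K = 9² = 81)
p(H, C) = 1 (p(H, C) = (1/(-1) + 0)² = (-1 + 0)² = (-1)² = 1)
p(K, 189) - 104903 = 1 - 104903 = -104902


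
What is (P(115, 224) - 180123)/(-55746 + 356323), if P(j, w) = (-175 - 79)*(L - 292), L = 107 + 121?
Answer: -163867/300577 ≈ -0.54517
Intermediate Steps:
L = 228
P(j, w) = 16256 (P(j, w) = (-175 - 79)*(228 - 292) = -254*(-64) = 16256)
(P(115, 224) - 180123)/(-55746 + 356323) = (16256 - 180123)/(-55746 + 356323) = -163867/300577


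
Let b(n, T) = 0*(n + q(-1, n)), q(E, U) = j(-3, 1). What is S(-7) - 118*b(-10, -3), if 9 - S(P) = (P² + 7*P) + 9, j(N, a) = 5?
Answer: 0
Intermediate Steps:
q(E, U) = 5
b(n, T) = 0 (b(n, T) = 0*(n + 5) = 0*(5 + n) = 0)
S(P) = -P² - 7*P (S(P) = 9 - ((P² + 7*P) + 9) = 9 - (9 + P² + 7*P) = 9 + (-9 - P² - 7*P) = -P² - 7*P)
S(-7) - 118*b(-10, -3) = -1*(-7)*(7 - 7) - 118*0 = -1*(-7)*0 + 0 = 0 + 0 = 0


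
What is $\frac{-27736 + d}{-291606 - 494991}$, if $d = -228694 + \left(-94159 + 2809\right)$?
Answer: $\frac{347780}{786597} \approx 0.44213$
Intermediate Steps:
$d = -320044$ ($d = -228694 - 91350 = -320044$)
$\frac{-27736 + d}{-291606 - 494991} = \frac{-27736 - 320044}{-291606 - 494991} = - \frac{347780}{-786597} = \left(-347780\right) \left(- \frac{1}{786597}\right) = \frac{347780}{786597}$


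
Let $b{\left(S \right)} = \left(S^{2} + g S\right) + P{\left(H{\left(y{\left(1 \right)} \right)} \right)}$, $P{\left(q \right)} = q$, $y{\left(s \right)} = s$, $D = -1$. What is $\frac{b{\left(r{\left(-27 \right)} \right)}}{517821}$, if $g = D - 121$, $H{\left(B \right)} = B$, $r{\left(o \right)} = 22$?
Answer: $- \frac{733}{172607} \approx -0.0042466$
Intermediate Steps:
$g = -122$ ($g = -1 - 121 = -122$)
$b{\left(S \right)} = 1 + S^{2} - 122 S$ ($b{\left(S \right)} = \left(S^{2} - 122 S\right) + 1 = 1 + S^{2} - 122 S$)
$\frac{b{\left(r{\left(-27 \right)} \right)}}{517821} = \frac{1 + 22^{2} - 2684}{517821} = \left(1 + 484 - 2684\right) \frac{1}{517821} = \left(-2199\right) \frac{1}{517821} = - \frac{733}{172607}$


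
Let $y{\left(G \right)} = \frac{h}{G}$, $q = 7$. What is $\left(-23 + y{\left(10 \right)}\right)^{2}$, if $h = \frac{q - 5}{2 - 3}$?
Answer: $\frac{13456}{25} \approx 538.24$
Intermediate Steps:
$h = -2$ ($h = \frac{7 - 5}{2 - 3} = \frac{2}{-1} = 2 \left(-1\right) = -2$)
$y{\left(G \right)} = - \frac{2}{G}$
$\left(-23 + y{\left(10 \right)}\right)^{2} = \left(-23 - \frac{2}{10}\right)^{2} = \left(-23 - \frac{1}{5}\right)^{2} = \left(- \frac{116}{5}\right)^{2} = \frac{13456}{25}$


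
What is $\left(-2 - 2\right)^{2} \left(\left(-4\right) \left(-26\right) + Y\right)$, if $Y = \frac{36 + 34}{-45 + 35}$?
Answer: $1552$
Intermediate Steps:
$Y = -7$ ($Y = \frac{70}{-10} = 70 \left(- \frac{1}{10}\right) = -7$)
$\left(-2 - 2\right)^{2} \left(\left(-4\right) \left(-26\right) + Y\right) = \left(-2 - 2\right)^{2} \left(\left(-4\right) \left(-26\right) - 7\right) = \left(-4\right)^{2} \left(104 - 7\right) = 16 \cdot 97 = 1552$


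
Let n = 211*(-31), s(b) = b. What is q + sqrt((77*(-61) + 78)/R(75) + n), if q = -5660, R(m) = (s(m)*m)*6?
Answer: -5660 + I*sqrt(1324580214)/450 ≈ -5660.0 + 80.877*I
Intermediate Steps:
R(m) = 6*m**2 (R(m) = (m*m)*6 = m**2*6 = 6*m**2)
n = -6541
q + sqrt((77*(-61) + 78)/R(75) + n) = -5660 + sqrt((77*(-61) + 78)/((6*75**2)) - 6541) = -5660 + sqrt((-4697 + 78)/((6*5625)) - 6541) = -5660 + sqrt(-4619/33750 - 6541) = -5660 + sqrt(-220763369/33750) = -5660 + I*sqrt(1324580214)/450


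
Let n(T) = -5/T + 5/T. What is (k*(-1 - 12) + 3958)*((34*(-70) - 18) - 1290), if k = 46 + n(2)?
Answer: -12391680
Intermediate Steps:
n(T) = 0
k = 46 (k = 46 + 0 = 46)
(k*(-1 - 12) + 3958)*((34*(-70) - 18) - 1290) = (46*(-1 - 12) + 3958)*((34*(-70) - 18) - 1290) = (46*(-13) + 3958)*((-2380 - 18) - 1290) = (-598 + 3958)*(-2398 - 1290) = 3360*(-3688) = -12391680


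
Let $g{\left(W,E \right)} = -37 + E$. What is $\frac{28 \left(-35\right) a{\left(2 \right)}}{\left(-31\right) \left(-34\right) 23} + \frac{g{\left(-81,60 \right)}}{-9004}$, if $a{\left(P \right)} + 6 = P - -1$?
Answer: $\frac{12957097}{109137484} \approx 0.11872$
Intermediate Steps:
$a{\left(P \right)} = -5 + P$ ($a{\left(P \right)} = -6 + \left(P - -1\right) = -6 + \left(P + 1\right) = -6 + \left(1 + P\right) = -5 + P$)
$\frac{28 \left(-35\right) a{\left(2 \right)}}{\left(-31\right) \left(-34\right) 23} + \frac{g{\left(-81,60 \right)}}{-9004} = \frac{28 \left(-35\right) \left(-5 + 2\right)}{\left(-31\right) \left(-34\right) 23} + \frac{-37 + 60}{-9004} = \frac{\left(-980\right) \left(-3\right)}{1054 \cdot 23} + 23 \left(- \frac{1}{9004}\right) = \frac{2940}{24242} - \frac{23}{9004} = 2940 \cdot \frac{1}{24242} - \frac{23}{9004} = \frac{1470}{12121} - \frac{23}{9004} = \frac{12957097}{109137484}$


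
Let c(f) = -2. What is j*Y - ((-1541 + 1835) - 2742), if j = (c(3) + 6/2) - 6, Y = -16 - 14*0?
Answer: 2528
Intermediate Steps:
Y = -16 (Y = -16 + 0 = -16)
j = -5 (j = (-2 + 6/2) - 6 = (-2 + 6*(1/2)) - 6 = (-2 + 3) - 6 = 1 - 6 = -5)
j*Y - ((-1541 + 1835) - 2742) = -5*(-16) - ((-1541 + 1835) - 2742) = 80 - (294 - 2742) = 80 - 1*(-2448) = 80 + 2448 = 2528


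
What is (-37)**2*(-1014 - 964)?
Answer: -2707882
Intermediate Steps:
(-37)**2*(-1014 - 964) = 1369*(-1978) = -2707882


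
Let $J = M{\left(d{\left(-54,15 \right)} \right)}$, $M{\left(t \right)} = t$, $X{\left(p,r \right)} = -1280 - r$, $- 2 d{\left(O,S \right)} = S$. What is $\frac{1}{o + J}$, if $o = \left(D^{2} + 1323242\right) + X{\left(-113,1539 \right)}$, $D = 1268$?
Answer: $\frac{2}{5856479} \approx 3.415 \cdot 10^{-7}$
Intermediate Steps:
$d{\left(O,S \right)} = - \frac{S}{2}$
$J = - \frac{15}{2}$ ($J = \left(- \frac{1}{2}\right) 15 = - \frac{15}{2} \approx -7.5$)
$o = 2928247$ ($o = \left(1268^{2} + 1323242\right) - 2819 = \left(1607824 + 1323242\right) - 2819 = 2931066 - 2819 = 2928247$)
$\frac{1}{o + J} = \frac{1}{2928247 - \frac{15}{2}} = \frac{1}{\frac{5856479}{2}} = \frac{2}{5856479}$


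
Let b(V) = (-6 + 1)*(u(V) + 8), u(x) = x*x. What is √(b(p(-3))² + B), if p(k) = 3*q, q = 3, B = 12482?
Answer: √210507 ≈ 458.81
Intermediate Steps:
u(x) = x²
p(k) = 9 (p(k) = 3*3 = 9)
b(V) = -40 - 5*V² (b(V) = (-6 + 1)*(V² + 8) = -5*(8 + V²) = -40 - 5*V²)
√(b(p(-3))² + B) = √((-40 - 5*9²)² + 12482) = √((-40 - 5*81)² + 12482) = √((-40 - 405)² + 12482) = √((-445)² + 12482) = √(198025 + 12482) = √210507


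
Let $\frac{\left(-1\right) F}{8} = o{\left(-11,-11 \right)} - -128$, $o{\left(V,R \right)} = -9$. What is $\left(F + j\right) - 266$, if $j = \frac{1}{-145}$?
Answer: $- \frac{176611}{145} \approx -1218.0$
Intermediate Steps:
$j = - \frac{1}{145} \approx -0.0068966$
$F = -952$ ($F = - 8 \left(-9 - -128\right) = - 8 \left(-9 + 128\right) = \left(-8\right) 119 = -952$)
$\left(F + j\right) - 266 = \left(-952 - \frac{1}{145}\right) - 266 = - \frac{138041}{145} - 266 = - \frac{176611}{145}$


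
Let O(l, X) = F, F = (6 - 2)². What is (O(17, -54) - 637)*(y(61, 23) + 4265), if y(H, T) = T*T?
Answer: -2977074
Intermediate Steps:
y(H, T) = T²
F = 16 (F = 4² = 16)
O(l, X) = 16
(O(17, -54) - 637)*(y(61, 23) + 4265) = (16 - 637)*(23² + 4265) = -621*(529 + 4265) = -621*4794 = -2977074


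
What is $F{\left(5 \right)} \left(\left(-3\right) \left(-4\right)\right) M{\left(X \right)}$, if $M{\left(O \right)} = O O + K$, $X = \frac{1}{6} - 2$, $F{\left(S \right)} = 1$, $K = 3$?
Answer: $\frac{229}{3} \approx 76.333$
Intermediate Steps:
$X = - \frac{11}{6}$ ($X = \frac{1}{6} - 2 = - \frac{11}{6} \approx -1.8333$)
$M{\left(O \right)} = 3 + O^{2}$ ($M{\left(O \right)} = O O + 3 = O^{2} + 3 = 3 + O^{2}$)
$F{\left(5 \right)} \left(\left(-3\right) \left(-4\right)\right) M{\left(X \right)} = 1 \left(\left(-3\right) \left(-4\right)\right) \left(3 + \left(- \frac{11}{6}\right)^{2}\right) = 1 \cdot 12 \left(3 + \frac{121}{36}\right) = 12 \cdot \frac{229}{36} = \frac{229}{3}$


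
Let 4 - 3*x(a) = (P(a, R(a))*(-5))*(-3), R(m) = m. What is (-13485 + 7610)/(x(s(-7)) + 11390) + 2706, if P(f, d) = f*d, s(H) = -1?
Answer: 92416629/34159 ≈ 2705.5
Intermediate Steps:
P(f, d) = d*f
x(a) = 4/3 - 5*a² (x(a) = 4/3 - (a*a)*(-5)*(-3)/3 = 4/3 - a²*(-5)*(-3)/3 = 4/3 - (-5*a²)*(-3)/3 = 4/3 - 5*a²)
(-13485 + 7610)/(x(s(-7)) + 11390) + 2706 = (-13485 + 7610)/((4/3 - 5*(-1)²) + 11390) + 2706 = -5875/((4/3 - 5*1) + 11390) + 2706 = -5875/((4/3 - 5) + 11390) + 2706 = -5875/(-11/3 + 11390) + 2706 = -5875/34159/3 + 2706 = -5875*3/34159 + 2706 = -17625/34159 + 2706 = 92416629/34159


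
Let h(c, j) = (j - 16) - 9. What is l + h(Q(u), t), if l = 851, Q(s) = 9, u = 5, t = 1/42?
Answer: 34693/42 ≈ 826.02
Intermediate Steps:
t = 1/42 ≈ 0.023810
h(c, j) = -25 + j (h(c, j) = (-16 + j) - 9 = -25 + j)
l + h(Q(u), t) = 851 + (-25 + 1/42) = 851 - 1049/42 = 34693/42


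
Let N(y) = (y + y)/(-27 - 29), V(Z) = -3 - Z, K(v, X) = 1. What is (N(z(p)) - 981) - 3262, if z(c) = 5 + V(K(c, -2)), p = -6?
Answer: -118805/28 ≈ -4243.0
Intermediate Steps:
z(c) = 1 (z(c) = 5 + (-3 - 1*1) = 5 + (-3 - 1) = 5 - 4 = 1)
N(y) = -y/28 (N(y) = (2*y)/(-56) = (2*y)*(-1/56) = -y/28)
(N(z(p)) - 981) - 3262 = (-1/28*1 - 981) - 3262 = (-1/28 - 981) - 3262 = -27469/28 - 3262 = -118805/28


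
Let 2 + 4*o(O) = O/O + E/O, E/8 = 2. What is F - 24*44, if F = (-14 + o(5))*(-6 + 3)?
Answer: -20313/20 ≈ -1015.7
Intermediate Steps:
E = 16 (E = 8*2 = 16)
o(O) = -¼ + 4/O (o(O) = -½ + (O/O + 16/O)/4 = -½ + (1 + 16/O)/4 = -½ + (¼ + 4/O) = -¼ + 4/O)
F = 807/20 (F = (-14 + (¼)*(16 - 1*5)/5)*(-6 + 3) = (-14 + (¼)*(⅕)*(16 - 5))*(-3) = (-14 + (¼)*(⅕)*11)*(-3) = (-14 + 11/20)*(-3) = -269/20*(-3) = 807/20 ≈ 40.350)
F - 24*44 = 807/20 - 24*44 = 807/20 - 1056 = -20313/20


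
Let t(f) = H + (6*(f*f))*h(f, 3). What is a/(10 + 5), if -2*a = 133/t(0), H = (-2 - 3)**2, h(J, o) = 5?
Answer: -133/750 ≈ -0.17733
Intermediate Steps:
H = 25 (H = (-5)**2 = 25)
t(f) = 25 + 30*f**2 (t(f) = 25 + (6*(f*f))*5 = 25 + (6*f**2)*5 = 25 + 30*f**2)
a = -133/50 (a = -133/(2*(25 + 30*0**2)) = -133/(2*(25 + 30*0)) = -133/(2*(25 + 0)) = -133/(2*25) = -1/2*133/25 = -133/50 ≈ -2.6600)
a/(10 + 5) = -133/50/(10 + 5) = -133/50/15 = (1/15)*(-133/50) = -133/750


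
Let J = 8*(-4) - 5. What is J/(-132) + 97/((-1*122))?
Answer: -4145/8052 ≈ -0.51478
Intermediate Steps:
J = -37 (J = -32 - 5 = -37)
J/(-132) + 97/((-1*122)) = -37/(-132) + 97/((-1*122)) = -37*(-1/132) + 97/(-122) = 37/132 + 97*(-1/122) = 37/132 - 97/122 = -4145/8052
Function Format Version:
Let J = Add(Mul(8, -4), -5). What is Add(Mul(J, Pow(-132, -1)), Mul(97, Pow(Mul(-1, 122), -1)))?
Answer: Rational(-4145, 8052) ≈ -0.51478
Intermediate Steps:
J = -37 (J = Add(-32, -5) = -37)
Add(Mul(J, Pow(-132, -1)), Mul(97, Pow(Mul(-1, 122), -1))) = Add(Mul(-37, Pow(-132, -1)), Mul(97, Pow(Mul(-1, 122), -1))) = Add(Mul(-37, Rational(-1, 132)), Mul(97, Pow(-122, -1))) = Add(Rational(37, 132), Mul(97, Rational(-1, 122))) = Add(Rational(37, 132), Rational(-97, 122)) = Rational(-4145, 8052)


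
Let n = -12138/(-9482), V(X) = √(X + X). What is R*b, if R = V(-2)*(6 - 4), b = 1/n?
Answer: 18964*I/6069 ≈ 3.1247*I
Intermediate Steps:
V(X) = √2*√X (V(X) = √(2*X) = √2*√X)
n = 6069/4741 (n = -12138*(-1/9482) = 6069/4741 ≈ 1.2801)
b = 4741/6069 (b = 1/(6069/4741) = 4741/6069 ≈ 0.78118)
R = 4*I (R = (√2*√(-2))*(6 - 4) = (√2*(I*√2))*2 = (2*I)*2 = 4*I ≈ 4.0*I)
R*b = (4*I)*(4741/6069) = 18964*I/6069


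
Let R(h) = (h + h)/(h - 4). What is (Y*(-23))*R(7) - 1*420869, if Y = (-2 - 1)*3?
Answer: -419903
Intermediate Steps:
R(h) = 2*h/(-4 + h) (R(h) = (2*h)/(-4 + h) = 2*h/(-4 + h))
Y = -9 (Y = -3*3 = -9)
(Y*(-23))*R(7) - 1*420869 = (-9*(-23))*(2*7/(-4 + 7)) - 1*420869 = 207*(2*7/3) - 420869 = 207*(2*7*(⅓)) - 420869 = 207*(14/3) - 420869 = 966 - 420869 = -419903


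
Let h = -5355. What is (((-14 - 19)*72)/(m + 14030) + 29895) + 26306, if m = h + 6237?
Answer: 104758367/1864 ≈ 56201.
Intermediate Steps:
m = 882 (m = -5355 + 6237 = 882)
(((-14 - 19)*72)/(m + 14030) + 29895) + 26306 = (((-14 - 19)*72)/(882 + 14030) + 29895) + 26306 = (-33*72/14912 + 29895) + 26306 = (-2376*1/14912 + 29895) + 26306 = (-297/1864 + 29895) + 26306 = 55723983/1864 + 26306 = 104758367/1864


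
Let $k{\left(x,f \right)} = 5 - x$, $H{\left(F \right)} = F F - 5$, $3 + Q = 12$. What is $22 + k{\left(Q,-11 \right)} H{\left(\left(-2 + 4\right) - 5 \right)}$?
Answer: $6$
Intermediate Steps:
$Q = 9$ ($Q = -3 + 12 = 9$)
$H{\left(F \right)} = -5 + F^{2}$ ($H{\left(F \right)} = F^{2} - 5 = -5 + F^{2}$)
$22 + k{\left(Q,-11 \right)} H{\left(\left(-2 + 4\right) - 5 \right)} = 22 + \left(5 - 9\right) \left(-5 + \left(\left(-2 + 4\right) - 5\right)^{2}\right) = 22 + \left(5 - 9\right) \left(-5 + \left(2 - 5\right)^{2}\right) = 22 - 4 \left(-5 + \left(-3\right)^{2}\right) = 22 - 4 \left(-5 + 9\right) = 22 - 16 = 6$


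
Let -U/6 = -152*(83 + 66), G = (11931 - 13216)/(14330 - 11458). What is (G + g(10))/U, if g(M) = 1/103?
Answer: -43161/13399281536 ≈ -3.2211e-6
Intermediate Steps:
g(M) = 1/103
G = -1285/2872 ≈ -0.44742
U = 135888 (U = -(-912)*(83 + 66) = -(-912)*149 = -6*(-22648) = 135888)
(G + g(10))/U = (-1285/2872 + 1/103)/135888 = -129483/295816*1/135888 = -43161/13399281536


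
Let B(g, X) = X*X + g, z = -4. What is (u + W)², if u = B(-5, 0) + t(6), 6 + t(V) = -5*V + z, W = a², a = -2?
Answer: 1681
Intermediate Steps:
W = 4 (W = (-2)² = 4)
t(V) = -10 - 5*V (t(V) = -6 + (-5*V - 4) = -6 + (-4 - 5*V) = -10 - 5*V)
B(g, X) = g + X² (B(g, X) = X² + g = g + X²)
u = -45 (u = (-5 + 0²) + (-10 - 5*6) = (-5 + 0) + (-10 - 30) = -5 - 40 = -45)
(u + W)² = (-45 + 4)² = (-41)² = 1681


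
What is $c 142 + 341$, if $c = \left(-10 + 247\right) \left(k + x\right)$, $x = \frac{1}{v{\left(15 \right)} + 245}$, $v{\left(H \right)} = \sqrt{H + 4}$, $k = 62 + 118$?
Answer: $\frac{60588042266}{10001} - \frac{5609 \sqrt{19}}{10001} \approx 6.0582 \cdot 10^{6}$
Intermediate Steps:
$k = 180$
$v{\left(H \right)} = \sqrt{4 + H}$
$x = \frac{1}{245 + \sqrt{19}}$ ($x = \frac{1}{\sqrt{4 + 15} + 245} = \frac{1}{\sqrt{19} + 245} = \frac{1}{245 + \sqrt{19}} \approx 0.0040103$)
$c = \frac{853304675}{20002} - \frac{79 \sqrt{19}}{20002}$ ($c = \left(-10 + 247\right) \left(180 + \left(\frac{245}{60006} - \frac{\sqrt{19}}{60006}\right)\right) = 237 \left(\frac{10801325}{60006} - \frac{\sqrt{19}}{60006}\right) = \frac{853304675}{20002} - \frac{79 \sqrt{19}}{20002} \approx 42661.0$)
$c 142 + 341 = \left(\frac{853304675}{20002} - \frac{79 \sqrt{19}}{20002}\right) 142 + 341 = \left(\frac{60584631925}{10001} - \frac{5609 \sqrt{19}}{10001}\right) + 341 = \frac{60588042266}{10001} - \frac{5609 \sqrt{19}}{10001}$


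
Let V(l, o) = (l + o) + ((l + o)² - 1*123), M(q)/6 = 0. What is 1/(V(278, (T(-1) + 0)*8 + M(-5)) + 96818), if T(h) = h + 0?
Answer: 1/169865 ≈ 5.8870e-6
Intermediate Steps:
T(h) = h
M(q) = 0 (M(q) = 6*0 = 0)
V(l, o) = -123 + l + o + (l + o)² (V(l, o) = (l + o) + ((l + o)² - 123) = (l + o) + (-123 + (l + o)²) = -123 + l + o + (l + o)²)
1/(V(278, (T(-1) + 0)*8 + M(-5)) + 96818) = 1/((-123 + 278 + ((-1 + 0)*8 + 0) + (278 + ((-1 + 0)*8 + 0))²) + 96818) = 1/((-123 + 278 + (-1*8 + 0) + (278 + (-1*8 + 0))²) + 96818) = 1/((-123 + 278 + (-8 + 0) + (278 + (-8 + 0))²) + 96818) = 1/((-123 + 278 - 8 + (278 - 8)²) + 96818) = 1/((-123 + 278 - 8 + 270²) + 96818) = 1/((-123 + 278 - 8 + 72900) + 96818) = 1/(73047 + 96818) = 1/169865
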